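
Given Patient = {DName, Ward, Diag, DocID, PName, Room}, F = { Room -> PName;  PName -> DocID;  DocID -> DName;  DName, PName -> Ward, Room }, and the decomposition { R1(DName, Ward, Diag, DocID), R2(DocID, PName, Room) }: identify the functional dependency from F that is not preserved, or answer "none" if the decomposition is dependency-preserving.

Check DName, PName → Ward, Room: no single fragment contains all of {DName, Ward, PName, Room}, and the restricted closure of {DName, PName} across the fragments never reaches {Ward, Room}.
Room → PName is preserved.
PName → DocID is preserved.
DocID → DName is preserved.

DName, PName -> Ward, Room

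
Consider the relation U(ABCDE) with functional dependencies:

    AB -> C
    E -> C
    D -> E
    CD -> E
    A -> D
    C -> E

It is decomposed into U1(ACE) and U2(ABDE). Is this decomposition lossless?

Yes

Common attributes: U1 ∩ U2 = {AE}.
Closure of {AE}: E → C applies, adding C; A → D applies, adding D. So (AE)⁺ = {ACDE}.
This closure contains every attribute of U1, so U1 ∩ U2 → U1. The join is lossless.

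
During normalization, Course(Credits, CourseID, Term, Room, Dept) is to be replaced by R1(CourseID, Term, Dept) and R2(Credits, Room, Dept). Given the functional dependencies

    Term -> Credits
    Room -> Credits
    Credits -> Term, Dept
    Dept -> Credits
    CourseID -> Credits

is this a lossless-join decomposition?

Common attributes: R1 ∩ R2 = {Dept}.
Closure of {Dept}: Dept → Credits applies, adding Credits; Credits → Term, Dept applies, adding Term. So (Dept)⁺ = {Credits, Term, Dept}.
The closure contains neither all of R1 = {CourseID, Term, Dept} nor all of R2 = {Credits, Room, Dept}, so the common attributes are not a superkey of either fragment. The join is lossy.

No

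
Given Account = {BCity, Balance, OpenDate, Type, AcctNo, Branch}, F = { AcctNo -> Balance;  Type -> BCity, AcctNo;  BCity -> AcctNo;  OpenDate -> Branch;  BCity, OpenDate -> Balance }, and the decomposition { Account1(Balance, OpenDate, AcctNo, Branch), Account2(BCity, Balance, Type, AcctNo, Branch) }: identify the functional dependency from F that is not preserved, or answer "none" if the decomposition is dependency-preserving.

none

AcctNo → Balance lies within Account1.
Type → BCity, AcctNo lies within Account2.
BCity → AcctNo lies within Account2.
OpenDate → Branch lies within Account1.
BCity, OpenDate → Balance: restricted closure across fragments reaches Balance.
Every dependency is enforceable on the fragments, so the decomposition is dependency-preserving.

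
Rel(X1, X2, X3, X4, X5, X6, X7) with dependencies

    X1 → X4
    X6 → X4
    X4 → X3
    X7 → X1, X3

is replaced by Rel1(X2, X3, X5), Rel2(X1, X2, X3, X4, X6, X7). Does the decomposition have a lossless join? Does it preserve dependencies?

Lossless test: (X2, X3)⁺ = {X2, X3}, which is a superkey of neither fragment — lossy.
Dependency preservation: every FD's attributes lie within a single fragment, so each can be enforced locally — preserved.

lossy but dependency-preserving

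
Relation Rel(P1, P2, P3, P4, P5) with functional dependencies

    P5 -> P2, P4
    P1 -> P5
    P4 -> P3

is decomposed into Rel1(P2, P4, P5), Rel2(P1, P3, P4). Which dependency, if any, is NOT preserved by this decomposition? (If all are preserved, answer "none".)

Check P1 → P5: no single fragment contains all of {P1, P5}, and the restricted closure of {P1} across the fragments never reaches {P5}.
P5 → P2, P4 is preserved.
P4 → P3 is preserved.

P1 -> P5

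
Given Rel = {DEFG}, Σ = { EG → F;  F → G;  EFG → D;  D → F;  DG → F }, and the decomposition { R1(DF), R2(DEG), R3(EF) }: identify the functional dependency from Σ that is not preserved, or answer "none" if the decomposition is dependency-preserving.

F → G

Check F → G: no single fragment contains all of {FG}, and the restricted closure of {F} across the fragments never reaches {G}.
EG → F is preserved.
EFG → D is preserved.
D → F is preserved.
DG → F is preserved.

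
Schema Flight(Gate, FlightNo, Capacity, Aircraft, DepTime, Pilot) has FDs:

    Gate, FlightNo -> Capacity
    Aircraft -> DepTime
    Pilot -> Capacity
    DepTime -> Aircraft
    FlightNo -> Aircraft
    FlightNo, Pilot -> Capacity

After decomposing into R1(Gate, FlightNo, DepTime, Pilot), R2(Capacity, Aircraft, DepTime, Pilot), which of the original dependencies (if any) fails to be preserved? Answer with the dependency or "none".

Gate, FlightNo -> Capacity

Check Gate, FlightNo → Capacity: no single fragment contains all of {Gate, FlightNo, Capacity}, and the restricted closure of {Gate, FlightNo} across the fragments never reaches {Capacity}.
Aircraft → DepTime is preserved.
Pilot → Capacity is preserved.
DepTime → Aircraft is preserved.
FlightNo → Aircraft is preserved.
FlightNo, Pilot → Capacity is preserved.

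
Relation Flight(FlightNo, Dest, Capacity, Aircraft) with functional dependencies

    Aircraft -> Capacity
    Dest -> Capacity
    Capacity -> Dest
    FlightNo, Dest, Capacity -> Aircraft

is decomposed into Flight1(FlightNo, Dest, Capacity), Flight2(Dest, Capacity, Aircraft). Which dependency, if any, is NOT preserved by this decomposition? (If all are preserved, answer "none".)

Check FlightNo, Dest, Capacity → Aircraft: no single fragment contains all of {FlightNo, Dest, Capacity, Aircraft}, and the restricted closure of {FlightNo, Dest, Capacity} across the fragments never reaches {Aircraft}.
Aircraft → Capacity is preserved.
Dest → Capacity is preserved.
Capacity → Dest is preserved.

FlightNo, Dest, Capacity -> Aircraft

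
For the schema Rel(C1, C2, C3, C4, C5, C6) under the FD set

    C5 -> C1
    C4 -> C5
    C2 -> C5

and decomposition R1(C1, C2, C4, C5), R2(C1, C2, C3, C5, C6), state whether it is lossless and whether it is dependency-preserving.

lossy but dependency-preserving

Lossless test: (C1, C2, C5)⁺ = {C1, C2, C5}, which is a superkey of neither fragment — lossy.
Dependency preservation: every FD's attributes lie within a single fragment, so each can be enforced locally — preserved.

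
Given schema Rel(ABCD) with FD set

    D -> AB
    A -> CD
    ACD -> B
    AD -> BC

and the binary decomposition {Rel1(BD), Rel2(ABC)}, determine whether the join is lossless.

Common attributes: Rel1 ∩ Rel2 = {B}.
No dependency enlarges {B}, so (B)⁺ = {B}.
The closure contains neither all of Rel1 = {BD} nor all of Rel2 = {ABC}, so the common attributes are not a superkey of either fragment. The join is lossy.

No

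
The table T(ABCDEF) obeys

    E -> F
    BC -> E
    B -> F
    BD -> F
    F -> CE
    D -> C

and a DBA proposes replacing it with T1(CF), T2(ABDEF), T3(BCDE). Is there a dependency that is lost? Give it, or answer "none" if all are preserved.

none

E → F lies within T2.
BC → E lies within T3.
B → F lies within T2.
BD → F lies within T2.
F → CE: restricted closure across fragments reaches CE.
D → C lies within T3.
Every dependency is enforceable on the fragments, so the decomposition is dependency-preserving.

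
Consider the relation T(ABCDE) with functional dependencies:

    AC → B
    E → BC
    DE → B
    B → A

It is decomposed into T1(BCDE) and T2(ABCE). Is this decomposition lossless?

Yes

Common attributes: T1 ∩ T2 = {BCE}.
Closure of {BCE}: B → A applies, adding A. So (BCE)⁺ = {ABCE}.
This closure contains every attribute of T2, so T1 ∩ T2 → T2. The join is lossless.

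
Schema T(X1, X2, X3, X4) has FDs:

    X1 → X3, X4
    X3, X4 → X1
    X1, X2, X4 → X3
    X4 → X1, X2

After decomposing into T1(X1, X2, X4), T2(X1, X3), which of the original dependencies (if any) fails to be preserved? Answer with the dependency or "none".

none

X1 → X3, X4: restricted closure across fragments reaches X3, X4.
X3, X4 → X1: restricted closure across fragments reaches X1.
X1, X2, X4 → X3: restricted closure across fragments reaches X3.
X4 → X1, X2 lies within T1.
Every dependency is enforceable on the fragments, so the decomposition is dependency-preserving.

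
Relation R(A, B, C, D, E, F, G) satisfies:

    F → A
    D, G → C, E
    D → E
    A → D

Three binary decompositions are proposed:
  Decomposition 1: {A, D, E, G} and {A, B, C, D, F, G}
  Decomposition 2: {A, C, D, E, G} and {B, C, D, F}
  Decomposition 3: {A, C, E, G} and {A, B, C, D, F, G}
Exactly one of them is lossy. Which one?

Decomposition 1: common = {A, D, G}, closure = {A, C, D, E, G} → lossless.
Decomposition 2: common = {C, D}, closure = {C, D, E} → lossy.
Decomposition 3: common = {A, C, G}, closure = {A, C, D, E, G} → lossless.

Decomposition 2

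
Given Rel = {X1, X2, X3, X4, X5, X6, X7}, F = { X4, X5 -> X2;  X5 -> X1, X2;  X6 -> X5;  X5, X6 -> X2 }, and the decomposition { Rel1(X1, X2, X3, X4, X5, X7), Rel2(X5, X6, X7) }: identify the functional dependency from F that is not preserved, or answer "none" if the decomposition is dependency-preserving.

none

X4, X5 → X2 lies within Rel1.
X5 → X1, X2 lies within Rel1.
X6 → X5 lies within Rel2.
X5, X6 → X2: restricted closure across fragments reaches X2.
Every dependency is enforceable on the fragments, so the decomposition is dependency-preserving.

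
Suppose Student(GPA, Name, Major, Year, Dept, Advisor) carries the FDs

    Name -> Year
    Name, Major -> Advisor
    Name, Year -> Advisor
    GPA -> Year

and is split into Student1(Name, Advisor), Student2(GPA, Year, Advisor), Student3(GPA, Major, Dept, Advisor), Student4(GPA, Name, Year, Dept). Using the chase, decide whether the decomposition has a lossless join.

No

Chase test. Columns are GPA, Name, Major, Year, Dept, Advisor; row i has aⱼ where attribute j ∈ Studenti, else bᵢⱼ.
Initial tableau (one row per fragment):
  row 1: b11 a2 b13 b14 b15 a6
  row 2: a1 b22 b23 a4 b25 a6
  row 3: a1 b32 a3 b34 a5 a6
  row 4: a1 a2 b43 a4 a5 b46
Rows 1 and 4 agree on Name; apply Name→Year and equate their Year entries.
Rows 1 and 4 agree on Name, Year; apply Name, Year→Advisor and equate their Advisor entries.
Rows 2 and 3 agree on GPA; apply GPA→Year and equate their Year entries.
No row becomes fully distinguished — the join is lossy.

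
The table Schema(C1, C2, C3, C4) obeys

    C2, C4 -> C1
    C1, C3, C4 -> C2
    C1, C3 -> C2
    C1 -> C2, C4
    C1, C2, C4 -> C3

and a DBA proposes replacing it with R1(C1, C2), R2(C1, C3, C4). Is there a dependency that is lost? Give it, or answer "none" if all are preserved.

C2, C4 -> C1

Check C2, C4 → C1: no single fragment contains all of {C1, C2, C4}, and the restricted closure of {C2, C4} across the fragments never reaches {C1}.
C1, C3, C4 → C2 is preserved.
C1, C3 → C2 is preserved.
C1 → C2, C4 is preserved.
C1, C2, C4 → C3 is preserved.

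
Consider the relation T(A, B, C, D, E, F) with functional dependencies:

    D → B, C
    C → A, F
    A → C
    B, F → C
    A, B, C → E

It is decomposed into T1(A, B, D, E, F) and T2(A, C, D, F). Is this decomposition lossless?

Common attributes: T1 ∩ T2 = {A, D, F}.
Closure of {A, D, F}: D → B, C applies, adding B, C; A, B, C → E applies, adding E. So (A, D, F)⁺ = {A, B, C, D, E, F}.
This closure contains every attribute of T1, so T1 ∩ T2 → T1. The join is lossless.

Yes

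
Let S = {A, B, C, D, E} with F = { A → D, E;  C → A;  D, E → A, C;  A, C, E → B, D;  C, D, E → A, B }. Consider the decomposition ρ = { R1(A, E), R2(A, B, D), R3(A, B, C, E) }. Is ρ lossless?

Yes

Chase test. Columns are A, B, C, D, E; row i has aⱼ where attribute j ∈ Ri, else bᵢⱼ.
Initial tableau (one row per fragment):
  row 1: a1 b12 b13 b14 a5
  row 2: a1 a2 b23 a4 b25
  row 3: a1 a2 a3 b34 a5
Rows 1 and 2 agree on A; apply A→D, E and equate their D, E entries.
Rows 1 and 3 agree on A; apply A→D, E and equate their D, E entries.
Rows 1 and 2 agree on D, E; apply D, E→A, C and equate their A, C entries.
Rows 1 and 3 agree on D, E; apply D, E→A, C and equate their A, C entries.
Rows 1 and 2 agree on A, C, E; apply A, C, E→B, D and equate their B, D entries.
Row 1 is now all distinguished symbols — the join is lossless.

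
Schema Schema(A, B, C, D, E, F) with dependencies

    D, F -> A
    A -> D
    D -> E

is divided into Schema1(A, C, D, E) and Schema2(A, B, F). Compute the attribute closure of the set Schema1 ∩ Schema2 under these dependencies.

A, D, E

Schema1 ∩ Schema2 = {A}.
A → D applies, adding D
D → E applies, adding E
Closure: {A, D, E}.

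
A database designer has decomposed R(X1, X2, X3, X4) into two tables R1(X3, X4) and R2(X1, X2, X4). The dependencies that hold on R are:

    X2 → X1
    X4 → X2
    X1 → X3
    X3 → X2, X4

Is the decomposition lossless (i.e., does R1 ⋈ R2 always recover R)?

Yes

Common attributes: R1 ∩ R2 = {X4}.
Closure of {X4}: X4 → X2 applies, adding X2; X2 → X1 applies, adding X1; X1 → X3 applies, adding X3. So (X4)⁺ = {X1, X2, X3, X4}.
This closure contains every attribute of R1, so R1 ∩ R2 → R1. The join is lossless.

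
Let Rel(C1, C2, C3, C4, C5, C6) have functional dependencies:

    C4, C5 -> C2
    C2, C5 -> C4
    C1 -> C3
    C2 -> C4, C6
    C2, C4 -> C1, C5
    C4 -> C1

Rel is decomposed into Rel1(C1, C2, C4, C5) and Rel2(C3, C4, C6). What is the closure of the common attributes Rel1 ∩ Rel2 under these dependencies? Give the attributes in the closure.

Rel1 ∩ Rel2 = {C4}.
C4 → C1 applies, adding C1
C1 → C3 applies, adding C3
Closure: {C1, C3, C4}.

C1, C3, C4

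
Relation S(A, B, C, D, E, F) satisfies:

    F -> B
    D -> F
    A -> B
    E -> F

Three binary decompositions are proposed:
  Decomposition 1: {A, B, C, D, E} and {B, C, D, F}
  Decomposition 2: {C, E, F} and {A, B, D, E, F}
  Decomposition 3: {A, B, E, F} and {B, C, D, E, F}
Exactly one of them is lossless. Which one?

Decomposition 1: common = {B, C, D}, closure = {B, C, D, F} → lossless.
Decomposition 2: common = {E, F}, closure = {B, E, F} → lossy.
Decomposition 3: common = {B, E, F}, closure = {B, E, F} → lossy.

Decomposition 1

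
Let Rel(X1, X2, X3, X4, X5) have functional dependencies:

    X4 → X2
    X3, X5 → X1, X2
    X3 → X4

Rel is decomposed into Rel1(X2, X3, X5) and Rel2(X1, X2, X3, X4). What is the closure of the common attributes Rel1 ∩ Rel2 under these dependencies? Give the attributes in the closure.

X2, X3, X4

Rel1 ∩ Rel2 = {X2, X3}.
X3 → X4 applies, adding X4
Closure: {X2, X3, X4}.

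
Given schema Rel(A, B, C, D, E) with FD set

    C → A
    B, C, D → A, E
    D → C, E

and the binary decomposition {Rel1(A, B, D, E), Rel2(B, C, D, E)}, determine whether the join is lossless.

Yes

Common attributes: Rel1 ∩ Rel2 = {B, D, E}.
Closure of {B, D, E}: D → C, E applies, adding C; C → A applies, adding A. So (B, D, E)⁺ = {A, B, C, D, E}.
This closure contains every attribute of Rel1, so Rel1 ∩ Rel2 → Rel1. The join is lossless.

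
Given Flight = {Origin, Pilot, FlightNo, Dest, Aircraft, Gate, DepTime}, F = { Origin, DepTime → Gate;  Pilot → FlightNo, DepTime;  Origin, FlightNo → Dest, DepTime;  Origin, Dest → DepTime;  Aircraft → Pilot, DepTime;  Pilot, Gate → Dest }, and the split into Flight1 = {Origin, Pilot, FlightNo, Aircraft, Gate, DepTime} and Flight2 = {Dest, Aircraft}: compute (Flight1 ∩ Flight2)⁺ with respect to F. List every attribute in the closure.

Flight1 ∩ Flight2 = {Aircraft}.
Aircraft → Pilot, DepTime applies, adding Pilot, DepTime
Pilot → FlightNo, DepTime applies, adding FlightNo
Closure: {Pilot, FlightNo, Aircraft, DepTime}.

Pilot, FlightNo, Aircraft, DepTime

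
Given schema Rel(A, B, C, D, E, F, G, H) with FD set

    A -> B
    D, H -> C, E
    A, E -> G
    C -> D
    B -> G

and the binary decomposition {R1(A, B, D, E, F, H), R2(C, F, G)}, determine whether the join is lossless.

No

Common attributes: R1 ∩ R2 = {F}.
No dependency enlarges {F}, so (F)⁺ = {F}.
The closure contains neither all of R1 = {A, B, D, E, F, H} nor all of R2 = {C, F, G}, so the common attributes are not a superkey of either fragment. The join is lossy.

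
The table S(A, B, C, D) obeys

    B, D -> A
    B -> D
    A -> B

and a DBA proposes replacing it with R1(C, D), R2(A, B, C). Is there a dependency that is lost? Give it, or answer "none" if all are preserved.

B -> D

Check B → D: no single fragment contains all of {B, D}, and the restricted closure of {B} across the fragments never reaches {D}.
B, D → A is preserved.
A → B is preserved.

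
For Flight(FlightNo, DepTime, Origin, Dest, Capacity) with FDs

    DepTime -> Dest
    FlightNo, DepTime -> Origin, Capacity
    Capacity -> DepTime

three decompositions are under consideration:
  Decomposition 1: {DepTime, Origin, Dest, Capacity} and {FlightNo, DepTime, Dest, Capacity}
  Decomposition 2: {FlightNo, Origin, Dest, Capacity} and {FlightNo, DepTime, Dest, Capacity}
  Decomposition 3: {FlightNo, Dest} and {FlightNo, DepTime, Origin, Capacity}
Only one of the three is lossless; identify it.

Decomposition 2

Decomposition 1: common = {DepTime, Dest, Capacity}, closure = {DepTime, Dest, Capacity} → lossy.
Decomposition 2: common = {FlightNo, Dest, Capacity}, closure = {FlightNo, DepTime, Origin, Dest, Capacity} → lossless.
Decomposition 3: common = {FlightNo}, closure = {FlightNo} → lossy.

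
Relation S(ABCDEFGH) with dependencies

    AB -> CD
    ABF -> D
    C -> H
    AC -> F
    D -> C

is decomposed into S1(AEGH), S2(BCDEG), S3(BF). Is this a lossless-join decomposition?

Chase test. Columns are ABCDEFGH; row i has aⱼ where attribute j ∈ Si, else bᵢⱼ.
Initial tableau (one row per fragment):
  row 1: a1 b12 b13 b14 a5 b16 a7 a8
  row 2: b21 a2 a3 a4 a5 b26 a7 b28
  row 3: b31 a2 b33 b34 b35 a6 b37 b38
No row becomes fully distinguished — the join is lossy.

No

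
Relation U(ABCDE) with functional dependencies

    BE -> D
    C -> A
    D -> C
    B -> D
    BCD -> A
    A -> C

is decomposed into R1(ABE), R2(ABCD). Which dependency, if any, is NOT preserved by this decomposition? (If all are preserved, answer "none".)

none

BE → D: restricted closure across fragments reaches D.
C → A lies within R2.
D → C lies within R2.
B → D lies within R2.
BCD → A lies within R2.
A → C lies within R2.
Every dependency is enforceable on the fragments, so the decomposition is dependency-preserving.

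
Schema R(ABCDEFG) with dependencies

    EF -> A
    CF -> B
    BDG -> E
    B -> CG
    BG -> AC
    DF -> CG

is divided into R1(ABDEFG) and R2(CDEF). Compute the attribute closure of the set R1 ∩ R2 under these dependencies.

ABCDEFG

R1 ∩ R2 = {DEF}.
EF → A applies, adding A
DF → CG applies, adding CG
CF → B applies, adding B
Closure: {ABCDEFG}.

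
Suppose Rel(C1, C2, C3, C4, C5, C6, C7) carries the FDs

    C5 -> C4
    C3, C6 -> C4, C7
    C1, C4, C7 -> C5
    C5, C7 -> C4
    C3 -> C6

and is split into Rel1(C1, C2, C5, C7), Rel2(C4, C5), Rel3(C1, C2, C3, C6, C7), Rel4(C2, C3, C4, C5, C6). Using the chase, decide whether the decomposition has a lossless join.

Yes

Chase test. Columns are C1, C2, C3, C4, C5, C6, C7; row i has aⱼ where attribute j ∈ Reli, else bᵢⱼ.
Initial tableau (one row per fragment):
  row 1: a1 a2 b13 b14 a5 b16 a7
  row 2: b21 b22 b23 a4 a5 b26 b27
  row 3: a1 a2 a3 b34 b35 a6 a7
  row 4: b41 a2 a3 a4 a5 a6 b47
Rows 1 and 2 agree on C5; apply C5→C4 and equate their C4 entries.
Rows 3 and 4 agree on C3, C6; apply C3, C6→C4, C7 and equate their C4, C7 entries.
Rows 1 and 3 agree on C1, C4, C7; apply C1, C4, C7→C5 and equate their C5 entries.
Row 3 is now all distinguished symbols — the join is lossless.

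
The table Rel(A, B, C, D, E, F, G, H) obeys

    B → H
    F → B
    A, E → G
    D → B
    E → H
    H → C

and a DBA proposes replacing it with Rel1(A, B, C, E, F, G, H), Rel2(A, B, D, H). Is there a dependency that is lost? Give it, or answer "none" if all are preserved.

B → H lies within Rel1.
F → B lies within Rel1.
A, E → G lies within Rel1.
D → B lies within Rel2.
E → H lies within Rel1.
H → C lies within Rel1.
Every dependency is enforceable on the fragments, so the decomposition is dependency-preserving.

none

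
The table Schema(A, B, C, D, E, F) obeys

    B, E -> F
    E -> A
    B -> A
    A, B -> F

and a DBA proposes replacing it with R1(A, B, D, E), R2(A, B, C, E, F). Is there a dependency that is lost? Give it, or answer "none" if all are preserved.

B, E → F lies within R2.
E → A lies within R1.
B → A lies within R1.
A, B → F lies within R2.
Every dependency is enforceable on the fragments, so the decomposition is dependency-preserving.

none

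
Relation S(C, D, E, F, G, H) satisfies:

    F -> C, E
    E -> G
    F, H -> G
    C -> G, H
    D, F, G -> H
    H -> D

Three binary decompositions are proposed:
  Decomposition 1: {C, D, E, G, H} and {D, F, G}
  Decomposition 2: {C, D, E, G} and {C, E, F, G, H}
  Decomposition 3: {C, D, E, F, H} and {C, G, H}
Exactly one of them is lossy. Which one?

Decomposition 1: common = {D, G}, closure = {D, G} → lossy.
Decomposition 2: common = {C, E, G}, closure = {C, D, E, G, H} → lossless.
Decomposition 3: common = {C, H}, closure = {C, D, G, H} → lossless.

Decomposition 1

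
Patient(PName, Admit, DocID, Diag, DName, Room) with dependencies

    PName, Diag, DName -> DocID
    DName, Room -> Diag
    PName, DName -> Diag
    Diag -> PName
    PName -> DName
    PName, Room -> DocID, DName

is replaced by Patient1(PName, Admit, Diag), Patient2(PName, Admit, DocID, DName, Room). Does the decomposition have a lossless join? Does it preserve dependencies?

lossless and dependency-preserving

Lossless test: (PName, Admit)⁺ = {PName, Admit, DocID, Diag, DName}, which contains all of one fragment — lossless.
Dependency preservation: PName, Diag, DName → DocID; DName, Room → Diag; PName, DName → Diag are not contained in any single fragment, but the restricted closure of each left-hand side across the fragments still reaches the right-hand side; the remaining FDs each lie inside some fragment. All dependencies are preserved.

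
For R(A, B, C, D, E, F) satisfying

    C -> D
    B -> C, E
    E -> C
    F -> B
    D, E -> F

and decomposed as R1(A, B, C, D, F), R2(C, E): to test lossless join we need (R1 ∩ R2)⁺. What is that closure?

R1 ∩ R2 = {C}.
C → D applies, adding D
Closure: {C, D}.

C, D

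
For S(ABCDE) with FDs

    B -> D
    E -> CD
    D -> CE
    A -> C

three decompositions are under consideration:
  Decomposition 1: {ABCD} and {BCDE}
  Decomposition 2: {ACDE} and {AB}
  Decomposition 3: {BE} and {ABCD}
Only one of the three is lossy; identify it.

Decomposition 2

Decomposition 1: common = {BCD}, closure = {BCDE} → lossless.
Decomposition 2: common = {A}, closure = {AC} → lossy.
Decomposition 3: common = {B}, closure = {BCDE} → lossless.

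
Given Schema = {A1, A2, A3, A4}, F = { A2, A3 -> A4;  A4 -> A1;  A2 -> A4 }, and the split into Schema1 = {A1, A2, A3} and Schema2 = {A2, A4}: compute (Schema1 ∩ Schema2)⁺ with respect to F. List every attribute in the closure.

A1, A2, A4

Schema1 ∩ Schema2 = {A2}.
A2 → A4 applies, adding A4
A4 → A1 applies, adding A1
Closure: {A1, A2, A4}.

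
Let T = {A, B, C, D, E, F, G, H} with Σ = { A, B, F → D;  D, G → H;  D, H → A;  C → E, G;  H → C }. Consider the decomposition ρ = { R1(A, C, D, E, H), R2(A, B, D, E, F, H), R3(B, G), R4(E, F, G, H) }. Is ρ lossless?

Chase test. Columns are A, B, C, D, E, F, G, H; row i has aⱼ where attribute j ∈ Ri, else bᵢⱼ.
Initial tableau (one row per fragment):
  row 1: a1 b12 a3 a4 a5 b16 b17 a8
  row 2: a1 a2 b23 a4 a5 a6 b27 a8
  row 3: b31 a2 b33 b34 b35 b36 a7 b38
  row 4: b41 b42 b43 b44 a5 a6 a7 a8
Rows 1 and 2 agree on H; apply H→C and equate their C entries.
Rows 1 and 4 agree on H; apply H→C and equate their C entries.
Rows 1 and 2 agree on C; apply C→E, G and equate their E, G entries.
Rows 1 and 4 agree on C; apply C→E, G and equate their E, G entries.
Row 2 is now all distinguished symbols — the join is lossless.

Yes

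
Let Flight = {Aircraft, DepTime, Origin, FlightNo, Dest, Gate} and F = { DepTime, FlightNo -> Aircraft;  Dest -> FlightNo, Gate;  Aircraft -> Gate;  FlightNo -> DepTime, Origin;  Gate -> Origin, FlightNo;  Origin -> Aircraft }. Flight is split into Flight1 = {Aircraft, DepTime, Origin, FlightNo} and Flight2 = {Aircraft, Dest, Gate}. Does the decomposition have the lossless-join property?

Yes

Common attributes: Flight1 ∩ Flight2 = {Aircraft}.
Closure of {Aircraft}: Aircraft → Gate applies, adding Gate; Gate → Origin, FlightNo applies, adding Origin, FlightNo; FlightNo → DepTime, Origin applies, adding DepTime. So (Aircraft)⁺ = {Aircraft, DepTime, Origin, FlightNo, Gate}.
This closure contains every attribute of Flight1, so Flight1 ∩ Flight2 → Flight1. The join is lossless.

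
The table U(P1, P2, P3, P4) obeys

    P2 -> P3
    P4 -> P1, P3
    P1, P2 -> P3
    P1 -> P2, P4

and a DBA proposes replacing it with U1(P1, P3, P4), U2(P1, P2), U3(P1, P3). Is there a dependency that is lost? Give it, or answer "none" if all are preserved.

P2 -> P3

Check P2 → P3: no single fragment contains all of {P2, P3}, and the restricted closure of {P2} across the fragments never reaches {P3}.
P4 → P1, P3 is preserved.
P1, P2 → P3 is preserved.
P1 → P2, P4 is preserved.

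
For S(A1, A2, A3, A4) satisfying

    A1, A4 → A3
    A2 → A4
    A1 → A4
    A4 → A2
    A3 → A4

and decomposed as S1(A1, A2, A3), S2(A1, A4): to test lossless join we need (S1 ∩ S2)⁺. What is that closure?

S1 ∩ S2 = {A1}.
A1 → A4 applies, adding A4
A4 → A2 applies, adding A2
A1, A4 → A3 applies, adding A3
Closure: {A1, A2, A3, A4}.

A1, A2, A3, A4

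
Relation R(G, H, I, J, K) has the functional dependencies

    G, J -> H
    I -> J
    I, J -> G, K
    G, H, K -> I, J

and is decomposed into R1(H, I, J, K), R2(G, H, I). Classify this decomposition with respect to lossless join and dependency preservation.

Lossless test: (H, I)⁺ = {G, H, I, J, K}, which contains all of one fragment — lossless.
Dependency preservation: the restricted closure of {G, J} across the fragments never reaches {H}, so G, J → H cannot be enforced without a join — not preserved.

lossless but not dependency-preserving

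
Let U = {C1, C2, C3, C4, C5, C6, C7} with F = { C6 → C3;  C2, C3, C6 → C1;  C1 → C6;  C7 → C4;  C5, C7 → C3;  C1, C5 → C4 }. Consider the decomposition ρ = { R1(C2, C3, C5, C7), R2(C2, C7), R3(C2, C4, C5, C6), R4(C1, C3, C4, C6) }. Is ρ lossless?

Chase test. Columns are C1, C2, C3, C4, C5, C6, C7; row i has aⱼ where attribute j ∈ Ri, else bᵢⱼ.
Initial tableau (one row per fragment):
  row 1: b11 a2 a3 b14 a5 b16 a7
  row 2: b21 a2 b23 b24 b25 b26 a7
  row 3: b31 a2 b33 a4 a5 a6 b37
  row 4: a1 b42 a3 a4 b45 a6 b47
Rows 3 and 4 agree on C6; apply C6→C3 and equate their C3 entries.
Rows 1 and 2 agree on C7; apply C7→C4 and equate their C4 entries.
No row becomes fully distinguished — the join is lossy.

No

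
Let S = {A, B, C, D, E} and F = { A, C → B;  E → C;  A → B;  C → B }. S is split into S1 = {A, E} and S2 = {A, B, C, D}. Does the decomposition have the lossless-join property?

Common attributes: S1 ∩ S2 = {A}.
Closure of {A}: A → B applies, adding B. So (A)⁺ = {A, B}.
The closure contains neither all of S1 = {A, E} nor all of S2 = {A, B, C, D}, so the common attributes are not a superkey of either fragment. The join is lossy.

No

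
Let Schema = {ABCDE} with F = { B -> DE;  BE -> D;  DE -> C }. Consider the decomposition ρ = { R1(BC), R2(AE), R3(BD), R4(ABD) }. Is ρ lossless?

Chase test. Columns are ABCDE; row i has aⱼ where attribute j ∈ Ri, else bᵢⱼ.
Initial tableau (one row per fragment):
  row 1: b11 a2 a3 b14 b15
  row 2: a1 b22 b23 b24 a5
  row 3: b31 a2 b33 a4 b35
  row 4: a1 a2 b43 a4 b45
Rows 1 and 3 agree on B; apply B→DE and equate their DE entries.
Rows 1 and 4 agree on B; apply B→DE and equate their DE entries.
Rows 1 and 3 agree on DE; apply DE→C and equate their C entries.
Rows 1 and 4 agree on DE; apply DE→C and equate their C entries.
No row becomes fully distinguished — the join is lossy.

No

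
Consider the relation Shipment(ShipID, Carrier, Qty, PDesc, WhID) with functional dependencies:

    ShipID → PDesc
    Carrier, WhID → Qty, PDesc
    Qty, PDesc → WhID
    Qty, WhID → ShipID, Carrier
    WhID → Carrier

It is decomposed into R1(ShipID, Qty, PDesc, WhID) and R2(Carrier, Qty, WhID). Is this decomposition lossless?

Yes

Common attributes: R1 ∩ R2 = {Qty, WhID}.
Closure of {Qty, WhID}: Qty, WhID → ShipID, Carrier applies, adding ShipID, Carrier; ShipID → PDesc applies, adding PDesc. So (Qty, WhID)⁺ = {ShipID, Carrier, Qty, PDesc, WhID}.
This closure contains every attribute of R1, so R1 ∩ R2 → R1. The join is lossless.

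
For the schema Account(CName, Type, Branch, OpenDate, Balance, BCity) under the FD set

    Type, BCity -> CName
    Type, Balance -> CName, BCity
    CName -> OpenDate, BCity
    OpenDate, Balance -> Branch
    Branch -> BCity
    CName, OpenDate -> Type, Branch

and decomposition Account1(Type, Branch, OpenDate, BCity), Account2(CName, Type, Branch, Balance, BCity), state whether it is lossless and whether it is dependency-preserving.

Lossless test: (Type, Branch, BCity)⁺ = {CName, Type, Branch, OpenDate, BCity}, which contains all of one fragment — lossless.
Dependency preservation: the restricted closure of {OpenDate, Balance} across the fragments never reaches {Branch}, so OpenDate, Balance → Branch cannot be enforced without a join — not preserved.

lossless but not dependency-preserving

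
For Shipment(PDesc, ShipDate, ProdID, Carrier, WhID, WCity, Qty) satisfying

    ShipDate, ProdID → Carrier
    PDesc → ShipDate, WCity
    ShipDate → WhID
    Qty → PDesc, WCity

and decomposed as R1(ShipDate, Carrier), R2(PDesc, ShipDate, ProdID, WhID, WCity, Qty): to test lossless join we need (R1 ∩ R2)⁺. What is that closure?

ShipDate, WhID

R1 ∩ R2 = {ShipDate}.
ShipDate → WhID applies, adding WhID
Closure: {ShipDate, WhID}.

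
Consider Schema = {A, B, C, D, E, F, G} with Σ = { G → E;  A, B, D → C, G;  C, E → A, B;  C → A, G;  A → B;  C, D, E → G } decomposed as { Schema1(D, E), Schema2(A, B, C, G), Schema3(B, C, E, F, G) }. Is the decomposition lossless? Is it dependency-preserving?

Lossless test (chase): Rows 2 and 3 agree on G; apply G→E and equate their E entries. Rows 2 and 3 agree on C, E; apply C, E→A, B and equate their A, B entries. No row becomes fully distinguished — the join is lossy.
Dependency preservation: the restricted closure of {A, B, D} across the fragments never reaches {C, G}, so A, B, D → C, G cannot be enforced without a join — not preserved.

lossy and not dependency-preserving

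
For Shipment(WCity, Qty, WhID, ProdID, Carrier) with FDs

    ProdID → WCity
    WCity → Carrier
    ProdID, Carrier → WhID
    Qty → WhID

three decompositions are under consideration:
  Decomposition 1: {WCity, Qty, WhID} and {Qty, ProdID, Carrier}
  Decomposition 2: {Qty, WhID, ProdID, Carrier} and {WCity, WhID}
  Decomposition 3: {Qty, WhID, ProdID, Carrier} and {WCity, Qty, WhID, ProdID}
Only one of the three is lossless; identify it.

Decomposition 3

Decomposition 1: common = {Qty}, closure = {Qty, WhID} → lossy.
Decomposition 2: common = {WhID}, closure = {WhID} → lossy.
Decomposition 3: common = {Qty, WhID, ProdID}, closure = {WCity, Qty, WhID, ProdID, Carrier} → lossless.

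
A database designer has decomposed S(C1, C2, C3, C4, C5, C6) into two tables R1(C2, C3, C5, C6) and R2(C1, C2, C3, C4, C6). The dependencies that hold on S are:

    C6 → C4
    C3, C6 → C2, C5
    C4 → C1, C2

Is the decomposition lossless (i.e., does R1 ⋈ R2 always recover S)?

Common attributes: R1 ∩ R2 = {C2, C3, C6}.
Closure of {C2, C3, C6}: C6 → C4 applies, adding C4; C3, C6 → C2, C5 applies, adding C5; C4 → C1, C2 applies, adding C1. So (C2, C3, C6)⁺ = {C1, C2, C3, C4, C5, C6}.
This closure contains every attribute of R1, so R1 ∩ R2 → R1. The join is lossless.

Yes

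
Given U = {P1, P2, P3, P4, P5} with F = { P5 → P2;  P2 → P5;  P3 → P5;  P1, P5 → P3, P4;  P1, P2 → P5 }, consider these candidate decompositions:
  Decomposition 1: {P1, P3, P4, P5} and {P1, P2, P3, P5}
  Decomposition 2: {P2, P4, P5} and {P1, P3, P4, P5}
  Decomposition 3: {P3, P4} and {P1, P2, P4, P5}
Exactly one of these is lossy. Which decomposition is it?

Decomposition 1: common = {P1, P3, P5}, closure = {P1, P2, P3, P4, P5} → lossless.
Decomposition 2: common = {P4, P5}, closure = {P2, P4, P5} → lossless.
Decomposition 3: common = {P4}, closure = {P4} → lossy.

Decomposition 3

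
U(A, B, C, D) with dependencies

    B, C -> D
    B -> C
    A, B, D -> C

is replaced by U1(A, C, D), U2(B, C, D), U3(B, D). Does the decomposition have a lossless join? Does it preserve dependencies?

lossy but dependency-preserving

Lossless test (chase): Rows 2 and 3 agree on B; apply B→C and equate their C entries. No row becomes fully distinguished — the join is lossy.
Dependency preservation: A, B, D → C is not contained in any single fragment, but the restricted closure of its left-hand side across the fragments still reaches the right-hand side; the remaining FDs each lie inside some fragment. All dependencies are preserved.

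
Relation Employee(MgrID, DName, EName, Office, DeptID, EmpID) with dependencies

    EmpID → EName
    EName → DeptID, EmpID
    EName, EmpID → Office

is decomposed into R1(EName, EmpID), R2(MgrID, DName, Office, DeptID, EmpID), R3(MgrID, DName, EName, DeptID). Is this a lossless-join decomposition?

Chase test. Columns are MgrID, DName, EName, Office, DeptID, EmpID; row i has aⱼ where attribute j ∈ Ri, else bᵢⱼ.
Initial tableau (one row per fragment):
  row 1: b11 b12 a3 b14 b15 a6
  row 2: a1 a2 b23 a4 a5 a6
  row 3: a1 a2 a3 b34 a5 b36
Rows 1 and 2 agree on EmpID; apply EmpID→EName and equate their EName entries.
Rows 1 and 2 agree on EName; apply EName→DeptID, EmpID and equate their DeptID, EmpID entries.
Rows 1 and 3 agree on EName; apply EName→DeptID, EmpID and equate their DeptID, EmpID entries.
Rows 1 and 2 agree on EName, EmpID; apply EName, EmpID→Office and equate their Office entries.
Rows 1 and 3 agree on EName, EmpID; apply EName, EmpID→Office and equate their Office entries.
Row 2 is now all distinguished symbols — the join is lossless.

Yes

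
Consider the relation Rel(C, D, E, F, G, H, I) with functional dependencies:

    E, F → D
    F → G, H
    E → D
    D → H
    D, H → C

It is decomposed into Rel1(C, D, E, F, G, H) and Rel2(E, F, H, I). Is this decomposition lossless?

Common attributes: Rel1 ∩ Rel2 = {E, F, H}.
Closure of {E, F, H}: E, F → D applies, adding D; F → G, H applies, adding G; D, H → C applies, adding C. So (E, F, H)⁺ = {C, D, E, F, G, H}.
This closure contains every attribute of Rel1, so Rel1 ∩ Rel2 → Rel1. The join is lossless.

Yes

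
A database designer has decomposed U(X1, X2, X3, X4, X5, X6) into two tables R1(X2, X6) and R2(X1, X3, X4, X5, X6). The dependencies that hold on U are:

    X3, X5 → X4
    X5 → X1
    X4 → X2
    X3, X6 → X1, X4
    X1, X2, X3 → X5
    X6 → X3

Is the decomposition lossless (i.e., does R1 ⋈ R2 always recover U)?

Yes

Common attributes: R1 ∩ R2 = {X6}.
Closure of {X6}: X6 → X3 applies, adding X3; X3, X6 → X1, X4 applies, adding X1, X4; X4 → X2 applies, adding X2; X1, X2, X3 → X5 applies, adding X5. So (X6)⁺ = {X1, X2, X3, X4, X5, X6}.
This closure contains every attribute of R1, so R1 ∩ R2 → R1. The join is lossless.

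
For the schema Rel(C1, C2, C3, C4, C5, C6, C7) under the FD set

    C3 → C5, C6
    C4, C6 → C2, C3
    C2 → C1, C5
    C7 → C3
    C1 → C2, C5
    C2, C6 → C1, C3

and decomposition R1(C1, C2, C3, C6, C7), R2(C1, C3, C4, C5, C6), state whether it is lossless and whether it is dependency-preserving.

lossy but dependency-preserving

Lossless test: (C1, C3, C6)⁺ = {C1, C2, C3, C5, C6}, which is a superkey of neither fragment — lossy.
Dependency preservation: C4, C6 → C2, C3; C2 → C1, C5; C1 → C2, C5 are not contained in any single fragment, but the restricted closure of each left-hand side across the fragments still reaches the right-hand side; the remaining FDs each lie inside some fragment. All dependencies are preserved.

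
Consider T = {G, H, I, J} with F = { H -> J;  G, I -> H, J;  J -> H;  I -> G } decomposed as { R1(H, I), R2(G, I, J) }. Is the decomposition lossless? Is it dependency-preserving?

lossless but not dependency-preserving

Lossless test: (I)⁺ = {G, H, I, J}, which contains all of one fragment — lossless.
Dependency preservation: the restricted closure of {H} across the fragments never reaches {J}, so H → J cannot be enforced without a join — not preserved.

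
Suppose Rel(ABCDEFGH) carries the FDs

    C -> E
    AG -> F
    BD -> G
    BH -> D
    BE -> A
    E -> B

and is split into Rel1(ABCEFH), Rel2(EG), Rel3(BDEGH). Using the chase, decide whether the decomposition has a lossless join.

Yes

Chase test. Columns are ABCDEFGH; row i has aⱼ where attribute j ∈ Reli, else bᵢⱼ.
Initial tableau (one row per fragment):
  row 1: a1 a2 a3 b14 a5 a6 b17 a8
  row 2: b21 b22 b23 b24 a5 b26 a7 b28
  row 3: b31 a2 b33 a4 a5 b36 a7 a8
Rows 1 and 3 agree on BH; apply BH→D and equate their D entries.
Rows 1 and 3 agree on BE; apply BE→A and equate their A entries.
Rows 1 and 2 agree on E; apply E→B and equate their B entries.
Rows 1 and 3 agree on BD; apply BD→G and equate their G entries.
Rows 1 and 2 agree on BE; apply BE→A and equate their A entries.
Rows 1 and 2 agree on AG; apply AG→F and equate their F entries.
Rows 1 and 3 agree on AG; apply AG→F and equate their F entries.
Row 1 is now all distinguished symbols — the join is lossless.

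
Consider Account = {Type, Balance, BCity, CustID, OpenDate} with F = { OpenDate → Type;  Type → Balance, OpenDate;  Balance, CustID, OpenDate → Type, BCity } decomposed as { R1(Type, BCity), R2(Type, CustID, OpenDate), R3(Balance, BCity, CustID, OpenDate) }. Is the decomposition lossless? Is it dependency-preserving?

Lossless test (chase): Rows 2 and 3 agree on OpenDate; apply OpenDate→Type and equate their Type entries. Rows 1 and 2 agree on Type; apply Type→Balance, OpenDate and equate their Balance, OpenDate entries. Rows 1 and 3 agree on Type; apply Type→Balance, OpenDate and equate their Balance, OpenDate entries. Rows 2 and 3 agree on Balance, CustID, OpenDate; apply Balance, CustID, OpenDate→Type, BCity and equate their Type, BCity entries. Row 2 is now all distinguished symbols — the join is lossless.
Dependency preservation: Type → Balance, OpenDate; Balance, CustID, OpenDate → Type, BCity are not contained in any single fragment, but the restricted closure of each left-hand side across the fragments still reaches the right-hand side; the remaining FDs each lie inside some fragment. All dependencies are preserved.

lossless and dependency-preserving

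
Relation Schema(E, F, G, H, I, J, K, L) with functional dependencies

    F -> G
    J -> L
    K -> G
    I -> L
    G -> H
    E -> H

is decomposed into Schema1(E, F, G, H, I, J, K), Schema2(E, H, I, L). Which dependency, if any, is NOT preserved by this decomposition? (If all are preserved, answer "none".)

Check J → L: no single fragment contains all of {J, L}, and the restricted closure of {J} across the fragments never reaches {L}.
F → G is preserved.
K → G is preserved.
I → L is preserved.
G → H is preserved.
E → H is preserved.

J -> L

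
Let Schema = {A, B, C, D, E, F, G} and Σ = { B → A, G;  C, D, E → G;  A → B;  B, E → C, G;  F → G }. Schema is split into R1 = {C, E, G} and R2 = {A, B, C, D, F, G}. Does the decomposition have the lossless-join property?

Common attributes: R1 ∩ R2 = {C, G}.
No dependency enlarges {C, G}, so (C, G)⁺ = {C, G}.
The closure contains neither all of R1 = {C, E, G} nor all of R2 = {A, B, C, D, F, G}, so the common attributes are not a superkey of either fragment. The join is lossy.

No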